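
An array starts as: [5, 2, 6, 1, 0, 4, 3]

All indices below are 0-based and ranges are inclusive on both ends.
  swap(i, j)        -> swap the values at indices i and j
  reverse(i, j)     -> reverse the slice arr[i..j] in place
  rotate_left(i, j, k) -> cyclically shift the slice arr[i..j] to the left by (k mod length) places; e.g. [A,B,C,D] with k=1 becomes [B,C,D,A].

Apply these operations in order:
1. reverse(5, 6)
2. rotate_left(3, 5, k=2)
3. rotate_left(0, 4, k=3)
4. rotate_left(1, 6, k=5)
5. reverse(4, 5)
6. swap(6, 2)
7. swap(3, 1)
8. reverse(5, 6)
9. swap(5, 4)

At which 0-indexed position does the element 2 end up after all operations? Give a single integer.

Answer: 6

Derivation:
After 1 (reverse(5, 6)): [5, 2, 6, 1, 0, 3, 4]
After 2 (rotate_left(3, 5, k=2)): [5, 2, 6, 3, 1, 0, 4]
After 3 (rotate_left(0, 4, k=3)): [3, 1, 5, 2, 6, 0, 4]
After 4 (rotate_left(1, 6, k=5)): [3, 4, 1, 5, 2, 6, 0]
After 5 (reverse(4, 5)): [3, 4, 1, 5, 6, 2, 0]
After 6 (swap(6, 2)): [3, 4, 0, 5, 6, 2, 1]
After 7 (swap(3, 1)): [3, 5, 0, 4, 6, 2, 1]
After 8 (reverse(5, 6)): [3, 5, 0, 4, 6, 1, 2]
After 9 (swap(5, 4)): [3, 5, 0, 4, 1, 6, 2]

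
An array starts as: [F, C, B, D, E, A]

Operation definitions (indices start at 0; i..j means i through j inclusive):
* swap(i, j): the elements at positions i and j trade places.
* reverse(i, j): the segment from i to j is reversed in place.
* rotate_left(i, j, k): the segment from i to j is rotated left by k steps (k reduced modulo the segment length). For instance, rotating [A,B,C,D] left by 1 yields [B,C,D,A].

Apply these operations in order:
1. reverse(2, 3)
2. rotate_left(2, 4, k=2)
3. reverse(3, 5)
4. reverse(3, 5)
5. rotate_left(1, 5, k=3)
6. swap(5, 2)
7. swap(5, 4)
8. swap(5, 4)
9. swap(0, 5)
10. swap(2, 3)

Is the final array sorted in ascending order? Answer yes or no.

After 1 (reverse(2, 3)): [F, C, D, B, E, A]
After 2 (rotate_left(2, 4, k=2)): [F, C, E, D, B, A]
After 3 (reverse(3, 5)): [F, C, E, A, B, D]
After 4 (reverse(3, 5)): [F, C, E, D, B, A]
After 5 (rotate_left(1, 5, k=3)): [F, B, A, C, E, D]
After 6 (swap(5, 2)): [F, B, D, C, E, A]
After 7 (swap(5, 4)): [F, B, D, C, A, E]
After 8 (swap(5, 4)): [F, B, D, C, E, A]
After 9 (swap(0, 5)): [A, B, D, C, E, F]
After 10 (swap(2, 3)): [A, B, C, D, E, F]

Answer: yes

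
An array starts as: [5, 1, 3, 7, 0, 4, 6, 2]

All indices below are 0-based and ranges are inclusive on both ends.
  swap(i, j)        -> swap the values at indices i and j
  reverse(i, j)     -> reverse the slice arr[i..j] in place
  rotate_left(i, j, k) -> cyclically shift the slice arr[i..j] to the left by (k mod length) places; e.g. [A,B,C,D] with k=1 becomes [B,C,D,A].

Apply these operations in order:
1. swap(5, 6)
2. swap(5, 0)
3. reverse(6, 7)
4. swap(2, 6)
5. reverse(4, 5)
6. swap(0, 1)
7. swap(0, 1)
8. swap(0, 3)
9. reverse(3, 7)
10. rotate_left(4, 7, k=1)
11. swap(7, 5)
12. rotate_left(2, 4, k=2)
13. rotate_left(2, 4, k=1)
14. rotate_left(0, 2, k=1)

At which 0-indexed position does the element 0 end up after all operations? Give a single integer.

Answer: 4

Derivation:
After 1 (swap(5, 6)): [5, 1, 3, 7, 0, 6, 4, 2]
After 2 (swap(5, 0)): [6, 1, 3, 7, 0, 5, 4, 2]
After 3 (reverse(6, 7)): [6, 1, 3, 7, 0, 5, 2, 4]
After 4 (swap(2, 6)): [6, 1, 2, 7, 0, 5, 3, 4]
After 5 (reverse(4, 5)): [6, 1, 2, 7, 5, 0, 3, 4]
After 6 (swap(0, 1)): [1, 6, 2, 7, 5, 0, 3, 4]
After 7 (swap(0, 1)): [6, 1, 2, 7, 5, 0, 3, 4]
After 8 (swap(0, 3)): [7, 1, 2, 6, 5, 0, 3, 4]
After 9 (reverse(3, 7)): [7, 1, 2, 4, 3, 0, 5, 6]
After 10 (rotate_left(4, 7, k=1)): [7, 1, 2, 4, 0, 5, 6, 3]
After 11 (swap(7, 5)): [7, 1, 2, 4, 0, 3, 6, 5]
After 12 (rotate_left(2, 4, k=2)): [7, 1, 0, 2, 4, 3, 6, 5]
After 13 (rotate_left(2, 4, k=1)): [7, 1, 2, 4, 0, 3, 6, 5]
After 14 (rotate_left(0, 2, k=1)): [1, 2, 7, 4, 0, 3, 6, 5]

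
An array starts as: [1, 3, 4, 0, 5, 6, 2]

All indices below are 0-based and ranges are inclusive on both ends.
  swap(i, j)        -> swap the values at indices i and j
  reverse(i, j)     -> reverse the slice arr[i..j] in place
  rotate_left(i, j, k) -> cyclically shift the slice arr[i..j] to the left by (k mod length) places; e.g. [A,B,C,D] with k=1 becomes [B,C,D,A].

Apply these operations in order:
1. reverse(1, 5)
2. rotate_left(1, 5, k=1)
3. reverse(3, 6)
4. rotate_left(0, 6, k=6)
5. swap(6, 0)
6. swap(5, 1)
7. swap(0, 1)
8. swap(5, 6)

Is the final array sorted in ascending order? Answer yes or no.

After 1 (reverse(1, 5)): [1, 6, 5, 0, 4, 3, 2]
After 2 (rotate_left(1, 5, k=1)): [1, 5, 0, 4, 3, 6, 2]
After 3 (reverse(3, 6)): [1, 5, 0, 2, 6, 3, 4]
After 4 (rotate_left(0, 6, k=6)): [4, 1, 5, 0, 2, 6, 3]
After 5 (swap(6, 0)): [3, 1, 5, 0, 2, 6, 4]
After 6 (swap(5, 1)): [3, 6, 5, 0, 2, 1, 4]
After 7 (swap(0, 1)): [6, 3, 5, 0, 2, 1, 4]
After 8 (swap(5, 6)): [6, 3, 5, 0, 2, 4, 1]

Answer: no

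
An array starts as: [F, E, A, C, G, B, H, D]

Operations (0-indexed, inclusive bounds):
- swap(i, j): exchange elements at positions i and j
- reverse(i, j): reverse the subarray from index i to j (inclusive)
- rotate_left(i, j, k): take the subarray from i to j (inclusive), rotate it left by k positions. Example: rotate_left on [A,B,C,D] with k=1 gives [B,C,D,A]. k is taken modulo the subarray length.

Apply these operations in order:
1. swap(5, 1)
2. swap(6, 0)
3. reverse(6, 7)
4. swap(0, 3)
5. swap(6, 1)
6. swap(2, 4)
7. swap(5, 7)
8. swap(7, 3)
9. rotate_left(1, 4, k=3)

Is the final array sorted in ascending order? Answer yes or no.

Answer: no

Derivation:
After 1 (swap(5, 1)): [F, B, A, C, G, E, H, D]
After 2 (swap(6, 0)): [H, B, A, C, G, E, F, D]
After 3 (reverse(6, 7)): [H, B, A, C, G, E, D, F]
After 4 (swap(0, 3)): [C, B, A, H, G, E, D, F]
After 5 (swap(6, 1)): [C, D, A, H, G, E, B, F]
After 6 (swap(2, 4)): [C, D, G, H, A, E, B, F]
After 7 (swap(5, 7)): [C, D, G, H, A, F, B, E]
After 8 (swap(7, 3)): [C, D, G, E, A, F, B, H]
After 9 (rotate_left(1, 4, k=3)): [C, A, D, G, E, F, B, H]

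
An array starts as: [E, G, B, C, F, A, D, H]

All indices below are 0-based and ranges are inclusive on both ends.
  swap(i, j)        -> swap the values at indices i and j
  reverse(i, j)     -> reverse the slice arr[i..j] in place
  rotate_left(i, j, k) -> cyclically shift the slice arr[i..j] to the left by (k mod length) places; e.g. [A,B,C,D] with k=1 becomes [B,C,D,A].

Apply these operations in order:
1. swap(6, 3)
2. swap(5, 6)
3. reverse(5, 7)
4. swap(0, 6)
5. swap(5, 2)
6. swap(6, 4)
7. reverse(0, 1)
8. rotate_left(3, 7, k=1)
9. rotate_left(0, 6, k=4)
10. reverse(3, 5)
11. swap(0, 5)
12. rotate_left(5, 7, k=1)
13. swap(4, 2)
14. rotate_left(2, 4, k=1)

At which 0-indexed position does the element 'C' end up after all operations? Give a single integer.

After 1 (swap(6, 3)): [E, G, B, D, F, A, C, H]
After 2 (swap(5, 6)): [E, G, B, D, F, C, A, H]
After 3 (reverse(5, 7)): [E, G, B, D, F, H, A, C]
After 4 (swap(0, 6)): [A, G, B, D, F, H, E, C]
After 5 (swap(5, 2)): [A, G, H, D, F, B, E, C]
After 6 (swap(6, 4)): [A, G, H, D, E, B, F, C]
After 7 (reverse(0, 1)): [G, A, H, D, E, B, F, C]
After 8 (rotate_left(3, 7, k=1)): [G, A, H, E, B, F, C, D]
After 9 (rotate_left(0, 6, k=4)): [B, F, C, G, A, H, E, D]
After 10 (reverse(3, 5)): [B, F, C, H, A, G, E, D]
After 11 (swap(0, 5)): [G, F, C, H, A, B, E, D]
After 12 (rotate_left(5, 7, k=1)): [G, F, C, H, A, E, D, B]
After 13 (swap(4, 2)): [G, F, A, H, C, E, D, B]
After 14 (rotate_left(2, 4, k=1)): [G, F, H, C, A, E, D, B]

Answer: 3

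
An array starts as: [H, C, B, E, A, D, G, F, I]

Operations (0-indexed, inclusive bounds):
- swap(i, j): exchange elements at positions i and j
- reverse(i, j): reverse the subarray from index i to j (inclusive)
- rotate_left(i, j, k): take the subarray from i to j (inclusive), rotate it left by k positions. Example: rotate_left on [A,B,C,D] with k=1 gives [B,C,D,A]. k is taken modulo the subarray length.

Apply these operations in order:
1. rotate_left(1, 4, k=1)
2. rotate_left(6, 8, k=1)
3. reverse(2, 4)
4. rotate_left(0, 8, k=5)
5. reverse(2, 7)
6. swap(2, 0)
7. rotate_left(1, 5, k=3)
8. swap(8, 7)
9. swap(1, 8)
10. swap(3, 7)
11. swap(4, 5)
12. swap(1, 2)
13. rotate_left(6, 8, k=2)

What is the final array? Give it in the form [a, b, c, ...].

After 1 (rotate_left(1, 4, k=1)): [H, B, E, A, C, D, G, F, I]
After 2 (rotate_left(6, 8, k=1)): [H, B, E, A, C, D, F, I, G]
After 3 (reverse(2, 4)): [H, B, C, A, E, D, F, I, G]
After 4 (rotate_left(0, 8, k=5)): [D, F, I, G, H, B, C, A, E]
After 5 (reverse(2, 7)): [D, F, A, C, B, H, G, I, E]
After 6 (swap(2, 0)): [A, F, D, C, B, H, G, I, E]
After 7 (rotate_left(1, 5, k=3)): [A, B, H, F, D, C, G, I, E]
After 8 (swap(8, 7)): [A, B, H, F, D, C, G, E, I]
After 9 (swap(1, 8)): [A, I, H, F, D, C, G, E, B]
After 10 (swap(3, 7)): [A, I, H, E, D, C, G, F, B]
After 11 (swap(4, 5)): [A, I, H, E, C, D, G, F, B]
After 12 (swap(1, 2)): [A, H, I, E, C, D, G, F, B]
After 13 (rotate_left(6, 8, k=2)): [A, H, I, E, C, D, B, G, F]

Answer: [A, H, I, E, C, D, B, G, F]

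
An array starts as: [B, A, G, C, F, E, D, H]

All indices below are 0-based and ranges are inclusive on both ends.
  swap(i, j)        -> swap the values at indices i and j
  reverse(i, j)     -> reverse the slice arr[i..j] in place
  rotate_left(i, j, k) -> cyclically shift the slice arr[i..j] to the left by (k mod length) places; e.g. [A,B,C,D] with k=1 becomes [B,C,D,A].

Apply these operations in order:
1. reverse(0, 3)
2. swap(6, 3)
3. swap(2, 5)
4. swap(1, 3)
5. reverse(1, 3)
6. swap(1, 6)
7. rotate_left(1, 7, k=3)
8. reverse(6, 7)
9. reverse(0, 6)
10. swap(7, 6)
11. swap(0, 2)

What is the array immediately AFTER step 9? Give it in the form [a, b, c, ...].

Answer: [D, B, H, G, A, F, C, E]

Derivation:
After 1 (reverse(0, 3)): [C, G, A, B, F, E, D, H]
After 2 (swap(6, 3)): [C, G, A, D, F, E, B, H]
After 3 (swap(2, 5)): [C, G, E, D, F, A, B, H]
After 4 (swap(1, 3)): [C, D, E, G, F, A, B, H]
After 5 (reverse(1, 3)): [C, G, E, D, F, A, B, H]
After 6 (swap(1, 6)): [C, B, E, D, F, A, G, H]
After 7 (rotate_left(1, 7, k=3)): [C, F, A, G, H, B, E, D]
After 8 (reverse(6, 7)): [C, F, A, G, H, B, D, E]
After 9 (reverse(0, 6)): [D, B, H, G, A, F, C, E]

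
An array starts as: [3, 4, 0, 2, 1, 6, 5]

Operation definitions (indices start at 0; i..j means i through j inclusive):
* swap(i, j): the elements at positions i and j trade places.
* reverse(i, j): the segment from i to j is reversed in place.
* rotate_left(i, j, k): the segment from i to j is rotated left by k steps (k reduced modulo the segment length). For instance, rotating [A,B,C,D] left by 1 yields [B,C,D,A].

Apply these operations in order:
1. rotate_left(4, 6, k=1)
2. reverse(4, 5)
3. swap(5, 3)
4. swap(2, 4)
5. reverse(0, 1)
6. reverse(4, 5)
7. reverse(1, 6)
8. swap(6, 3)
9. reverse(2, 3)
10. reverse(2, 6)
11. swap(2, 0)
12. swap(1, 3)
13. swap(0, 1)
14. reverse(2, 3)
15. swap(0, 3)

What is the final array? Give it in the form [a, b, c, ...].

Answer: [4, 2, 1, 5, 6, 0, 3]

Derivation:
After 1 (rotate_left(4, 6, k=1)): [3, 4, 0, 2, 6, 5, 1]
After 2 (reverse(4, 5)): [3, 4, 0, 2, 5, 6, 1]
After 3 (swap(5, 3)): [3, 4, 0, 6, 5, 2, 1]
After 4 (swap(2, 4)): [3, 4, 5, 6, 0, 2, 1]
After 5 (reverse(0, 1)): [4, 3, 5, 6, 0, 2, 1]
After 6 (reverse(4, 5)): [4, 3, 5, 6, 2, 0, 1]
After 7 (reverse(1, 6)): [4, 1, 0, 2, 6, 5, 3]
After 8 (swap(6, 3)): [4, 1, 0, 3, 6, 5, 2]
After 9 (reverse(2, 3)): [4, 1, 3, 0, 6, 5, 2]
After 10 (reverse(2, 6)): [4, 1, 2, 5, 6, 0, 3]
After 11 (swap(2, 0)): [2, 1, 4, 5, 6, 0, 3]
After 12 (swap(1, 3)): [2, 5, 4, 1, 6, 0, 3]
After 13 (swap(0, 1)): [5, 2, 4, 1, 6, 0, 3]
After 14 (reverse(2, 3)): [5, 2, 1, 4, 6, 0, 3]
After 15 (swap(0, 3)): [4, 2, 1, 5, 6, 0, 3]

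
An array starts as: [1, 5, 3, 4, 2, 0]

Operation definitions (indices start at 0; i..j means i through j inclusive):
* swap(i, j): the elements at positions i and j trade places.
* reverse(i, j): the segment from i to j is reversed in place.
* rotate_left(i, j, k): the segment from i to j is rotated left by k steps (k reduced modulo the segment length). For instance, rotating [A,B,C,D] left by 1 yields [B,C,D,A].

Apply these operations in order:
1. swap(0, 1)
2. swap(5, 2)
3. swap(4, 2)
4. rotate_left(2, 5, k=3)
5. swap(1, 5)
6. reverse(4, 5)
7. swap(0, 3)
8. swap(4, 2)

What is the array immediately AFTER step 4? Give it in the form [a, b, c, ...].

After 1 (swap(0, 1)): [5, 1, 3, 4, 2, 0]
After 2 (swap(5, 2)): [5, 1, 0, 4, 2, 3]
After 3 (swap(4, 2)): [5, 1, 2, 4, 0, 3]
After 4 (rotate_left(2, 5, k=3)): [5, 1, 3, 2, 4, 0]

Answer: [5, 1, 3, 2, 4, 0]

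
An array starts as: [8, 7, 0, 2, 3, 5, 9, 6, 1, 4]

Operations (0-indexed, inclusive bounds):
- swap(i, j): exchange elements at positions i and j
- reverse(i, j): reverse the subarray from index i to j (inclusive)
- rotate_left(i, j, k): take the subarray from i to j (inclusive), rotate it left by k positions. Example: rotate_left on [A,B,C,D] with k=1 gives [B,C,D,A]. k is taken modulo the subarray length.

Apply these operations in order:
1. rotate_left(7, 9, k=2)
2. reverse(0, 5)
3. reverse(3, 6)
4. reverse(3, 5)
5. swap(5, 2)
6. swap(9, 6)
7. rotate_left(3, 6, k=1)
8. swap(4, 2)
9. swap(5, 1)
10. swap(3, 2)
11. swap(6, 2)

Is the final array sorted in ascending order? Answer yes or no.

Answer: no

Derivation:
After 1 (rotate_left(7, 9, k=2)): [8, 7, 0, 2, 3, 5, 9, 4, 6, 1]
After 2 (reverse(0, 5)): [5, 3, 2, 0, 7, 8, 9, 4, 6, 1]
After 3 (reverse(3, 6)): [5, 3, 2, 9, 8, 7, 0, 4, 6, 1]
After 4 (reverse(3, 5)): [5, 3, 2, 7, 8, 9, 0, 4, 6, 1]
After 5 (swap(5, 2)): [5, 3, 9, 7, 8, 2, 0, 4, 6, 1]
After 6 (swap(9, 6)): [5, 3, 9, 7, 8, 2, 1, 4, 6, 0]
After 7 (rotate_left(3, 6, k=1)): [5, 3, 9, 8, 2, 1, 7, 4, 6, 0]
After 8 (swap(4, 2)): [5, 3, 2, 8, 9, 1, 7, 4, 6, 0]
After 9 (swap(5, 1)): [5, 1, 2, 8, 9, 3, 7, 4, 6, 0]
After 10 (swap(3, 2)): [5, 1, 8, 2, 9, 3, 7, 4, 6, 0]
After 11 (swap(6, 2)): [5, 1, 7, 2, 9, 3, 8, 4, 6, 0]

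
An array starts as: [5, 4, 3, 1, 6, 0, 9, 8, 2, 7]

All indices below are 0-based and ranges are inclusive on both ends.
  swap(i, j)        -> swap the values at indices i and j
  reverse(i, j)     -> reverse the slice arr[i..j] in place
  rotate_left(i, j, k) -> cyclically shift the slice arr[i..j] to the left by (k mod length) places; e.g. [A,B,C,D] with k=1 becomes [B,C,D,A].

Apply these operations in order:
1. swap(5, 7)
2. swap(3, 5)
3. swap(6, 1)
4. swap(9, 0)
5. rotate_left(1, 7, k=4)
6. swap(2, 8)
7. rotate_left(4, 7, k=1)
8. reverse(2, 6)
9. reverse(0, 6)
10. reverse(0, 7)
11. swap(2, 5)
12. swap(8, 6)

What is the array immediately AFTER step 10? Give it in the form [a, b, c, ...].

Answer: [9, 7, 1, 6, 8, 3, 0, 2, 4, 5]

Derivation:
After 1 (swap(5, 7)): [5, 4, 3, 1, 6, 8, 9, 0, 2, 7]
After 2 (swap(3, 5)): [5, 4, 3, 8, 6, 1, 9, 0, 2, 7]
After 3 (swap(6, 1)): [5, 9, 3, 8, 6, 1, 4, 0, 2, 7]
After 4 (swap(9, 0)): [7, 9, 3, 8, 6, 1, 4, 0, 2, 5]
After 5 (rotate_left(1, 7, k=4)): [7, 1, 4, 0, 9, 3, 8, 6, 2, 5]
After 6 (swap(2, 8)): [7, 1, 2, 0, 9, 3, 8, 6, 4, 5]
After 7 (rotate_left(4, 7, k=1)): [7, 1, 2, 0, 3, 8, 6, 9, 4, 5]
After 8 (reverse(2, 6)): [7, 1, 6, 8, 3, 0, 2, 9, 4, 5]
After 9 (reverse(0, 6)): [2, 0, 3, 8, 6, 1, 7, 9, 4, 5]
After 10 (reverse(0, 7)): [9, 7, 1, 6, 8, 3, 0, 2, 4, 5]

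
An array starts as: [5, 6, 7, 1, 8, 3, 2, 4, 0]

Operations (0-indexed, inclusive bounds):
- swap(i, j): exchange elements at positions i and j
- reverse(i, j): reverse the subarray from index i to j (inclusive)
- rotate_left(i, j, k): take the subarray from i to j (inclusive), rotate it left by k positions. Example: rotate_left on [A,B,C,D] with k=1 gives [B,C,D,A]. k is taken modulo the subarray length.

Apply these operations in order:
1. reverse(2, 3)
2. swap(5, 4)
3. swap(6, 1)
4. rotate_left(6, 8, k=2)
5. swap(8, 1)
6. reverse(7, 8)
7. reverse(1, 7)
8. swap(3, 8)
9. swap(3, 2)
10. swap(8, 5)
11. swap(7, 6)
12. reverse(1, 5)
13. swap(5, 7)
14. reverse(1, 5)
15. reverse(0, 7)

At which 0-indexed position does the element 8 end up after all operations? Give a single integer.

After 1 (reverse(2, 3)): [5, 6, 1, 7, 8, 3, 2, 4, 0]
After 2 (swap(5, 4)): [5, 6, 1, 7, 3, 8, 2, 4, 0]
After 3 (swap(6, 1)): [5, 2, 1, 7, 3, 8, 6, 4, 0]
After 4 (rotate_left(6, 8, k=2)): [5, 2, 1, 7, 3, 8, 0, 6, 4]
After 5 (swap(8, 1)): [5, 4, 1, 7, 3, 8, 0, 6, 2]
After 6 (reverse(7, 8)): [5, 4, 1, 7, 3, 8, 0, 2, 6]
After 7 (reverse(1, 7)): [5, 2, 0, 8, 3, 7, 1, 4, 6]
After 8 (swap(3, 8)): [5, 2, 0, 6, 3, 7, 1, 4, 8]
After 9 (swap(3, 2)): [5, 2, 6, 0, 3, 7, 1, 4, 8]
After 10 (swap(8, 5)): [5, 2, 6, 0, 3, 8, 1, 4, 7]
After 11 (swap(7, 6)): [5, 2, 6, 0, 3, 8, 4, 1, 7]
After 12 (reverse(1, 5)): [5, 8, 3, 0, 6, 2, 4, 1, 7]
After 13 (swap(5, 7)): [5, 8, 3, 0, 6, 1, 4, 2, 7]
After 14 (reverse(1, 5)): [5, 1, 6, 0, 3, 8, 4, 2, 7]
After 15 (reverse(0, 7)): [2, 4, 8, 3, 0, 6, 1, 5, 7]

Answer: 2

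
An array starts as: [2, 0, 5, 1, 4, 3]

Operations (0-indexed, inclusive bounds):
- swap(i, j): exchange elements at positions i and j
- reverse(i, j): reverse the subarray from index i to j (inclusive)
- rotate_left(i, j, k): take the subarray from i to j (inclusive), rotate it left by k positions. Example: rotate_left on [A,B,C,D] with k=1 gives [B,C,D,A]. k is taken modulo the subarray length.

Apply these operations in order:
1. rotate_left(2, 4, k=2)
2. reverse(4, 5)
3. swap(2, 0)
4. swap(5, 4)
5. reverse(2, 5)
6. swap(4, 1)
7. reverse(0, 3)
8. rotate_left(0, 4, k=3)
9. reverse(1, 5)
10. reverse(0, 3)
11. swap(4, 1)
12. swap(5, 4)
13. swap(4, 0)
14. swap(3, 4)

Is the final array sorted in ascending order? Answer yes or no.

Answer: yes

Derivation:
After 1 (rotate_left(2, 4, k=2)): [2, 0, 4, 5, 1, 3]
After 2 (reverse(4, 5)): [2, 0, 4, 5, 3, 1]
After 3 (swap(2, 0)): [4, 0, 2, 5, 3, 1]
After 4 (swap(5, 4)): [4, 0, 2, 5, 1, 3]
After 5 (reverse(2, 5)): [4, 0, 3, 1, 5, 2]
After 6 (swap(4, 1)): [4, 5, 3, 1, 0, 2]
After 7 (reverse(0, 3)): [1, 3, 5, 4, 0, 2]
After 8 (rotate_left(0, 4, k=3)): [4, 0, 1, 3, 5, 2]
After 9 (reverse(1, 5)): [4, 2, 5, 3, 1, 0]
After 10 (reverse(0, 3)): [3, 5, 2, 4, 1, 0]
After 11 (swap(4, 1)): [3, 1, 2, 4, 5, 0]
After 12 (swap(5, 4)): [3, 1, 2, 4, 0, 5]
After 13 (swap(4, 0)): [0, 1, 2, 4, 3, 5]
After 14 (swap(3, 4)): [0, 1, 2, 3, 4, 5]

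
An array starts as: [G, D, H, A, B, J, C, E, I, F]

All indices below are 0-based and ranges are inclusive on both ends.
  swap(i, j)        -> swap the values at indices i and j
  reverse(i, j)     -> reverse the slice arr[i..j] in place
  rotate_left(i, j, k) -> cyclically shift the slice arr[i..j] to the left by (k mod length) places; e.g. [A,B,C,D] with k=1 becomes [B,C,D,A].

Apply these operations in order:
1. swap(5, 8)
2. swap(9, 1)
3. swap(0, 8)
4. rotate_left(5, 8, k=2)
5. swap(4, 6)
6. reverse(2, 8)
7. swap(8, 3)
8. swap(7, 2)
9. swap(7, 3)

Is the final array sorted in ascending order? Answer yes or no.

Answer: no

Derivation:
After 1 (swap(5, 8)): [G, D, H, A, B, I, C, E, J, F]
After 2 (swap(9, 1)): [G, F, H, A, B, I, C, E, J, D]
After 3 (swap(0, 8)): [J, F, H, A, B, I, C, E, G, D]
After 4 (rotate_left(5, 8, k=2)): [J, F, H, A, B, E, G, I, C, D]
After 5 (swap(4, 6)): [J, F, H, A, G, E, B, I, C, D]
After 6 (reverse(2, 8)): [J, F, C, I, B, E, G, A, H, D]
After 7 (swap(8, 3)): [J, F, C, H, B, E, G, A, I, D]
After 8 (swap(7, 2)): [J, F, A, H, B, E, G, C, I, D]
After 9 (swap(7, 3)): [J, F, A, C, B, E, G, H, I, D]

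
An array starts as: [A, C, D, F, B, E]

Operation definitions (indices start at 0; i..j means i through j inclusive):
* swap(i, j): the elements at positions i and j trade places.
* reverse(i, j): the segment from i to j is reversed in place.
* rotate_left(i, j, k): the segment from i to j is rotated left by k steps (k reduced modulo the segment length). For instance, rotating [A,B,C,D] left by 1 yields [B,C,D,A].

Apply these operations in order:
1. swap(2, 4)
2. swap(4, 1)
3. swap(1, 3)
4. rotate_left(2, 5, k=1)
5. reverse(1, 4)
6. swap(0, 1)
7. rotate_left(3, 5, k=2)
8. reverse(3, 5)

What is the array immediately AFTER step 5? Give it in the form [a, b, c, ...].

After 1 (swap(2, 4)): [A, C, B, F, D, E]
After 2 (swap(4, 1)): [A, D, B, F, C, E]
After 3 (swap(1, 3)): [A, F, B, D, C, E]
After 4 (rotate_left(2, 5, k=1)): [A, F, D, C, E, B]
After 5 (reverse(1, 4)): [A, E, C, D, F, B]

Answer: [A, E, C, D, F, B]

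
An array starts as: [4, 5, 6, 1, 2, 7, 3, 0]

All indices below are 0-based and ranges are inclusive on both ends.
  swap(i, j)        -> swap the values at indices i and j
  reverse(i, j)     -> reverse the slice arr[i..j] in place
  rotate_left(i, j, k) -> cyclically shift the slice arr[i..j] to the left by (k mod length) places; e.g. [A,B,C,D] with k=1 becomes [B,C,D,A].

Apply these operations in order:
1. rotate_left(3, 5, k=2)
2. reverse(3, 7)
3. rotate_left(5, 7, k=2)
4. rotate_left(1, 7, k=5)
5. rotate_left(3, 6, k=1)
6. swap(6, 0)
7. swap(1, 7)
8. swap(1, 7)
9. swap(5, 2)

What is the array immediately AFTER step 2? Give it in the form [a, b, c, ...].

Answer: [4, 5, 6, 0, 3, 2, 1, 7]

Derivation:
After 1 (rotate_left(3, 5, k=2)): [4, 5, 6, 7, 1, 2, 3, 0]
After 2 (reverse(3, 7)): [4, 5, 6, 0, 3, 2, 1, 7]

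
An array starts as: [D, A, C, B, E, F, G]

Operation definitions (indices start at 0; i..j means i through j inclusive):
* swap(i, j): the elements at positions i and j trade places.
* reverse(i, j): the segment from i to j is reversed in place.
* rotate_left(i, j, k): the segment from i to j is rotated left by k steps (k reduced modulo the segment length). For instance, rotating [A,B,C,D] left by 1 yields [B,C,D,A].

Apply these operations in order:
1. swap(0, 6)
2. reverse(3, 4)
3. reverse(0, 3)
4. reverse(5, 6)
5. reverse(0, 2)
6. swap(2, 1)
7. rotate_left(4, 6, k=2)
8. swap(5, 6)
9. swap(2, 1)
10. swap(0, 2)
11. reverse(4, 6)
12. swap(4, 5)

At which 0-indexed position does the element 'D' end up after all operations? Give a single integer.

After 1 (swap(0, 6)): [G, A, C, B, E, F, D]
After 2 (reverse(3, 4)): [G, A, C, E, B, F, D]
After 3 (reverse(0, 3)): [E, C, A, G, B, F, D]
After 4 (reverse(5, 6)): [E, C, A, G, B, D, F]
After 5 (reverse(0, 2)): [A, C, E, G, B, D, F]
After 6 (swap(2, 1)): [A, E, C, G, B, D, F]
After 7 (rotate_left(4, 6, k=2)): [A, E, C, G, F, B, D]
After 8 (swap(5, 6)): [A, E, C, G, F, D, B]
After 9 (swap(2, 1)): [A, C, E, G, F, D, B]
After 10 (swap(0, 2)): [E, C, A, G, F, D, B]
After 11 (reverse(4, 6)): [E, C, A, G, B, D, F]
After 12 (swap(4, 5)): [E, C, A, G, D, B, F]

Answer: 4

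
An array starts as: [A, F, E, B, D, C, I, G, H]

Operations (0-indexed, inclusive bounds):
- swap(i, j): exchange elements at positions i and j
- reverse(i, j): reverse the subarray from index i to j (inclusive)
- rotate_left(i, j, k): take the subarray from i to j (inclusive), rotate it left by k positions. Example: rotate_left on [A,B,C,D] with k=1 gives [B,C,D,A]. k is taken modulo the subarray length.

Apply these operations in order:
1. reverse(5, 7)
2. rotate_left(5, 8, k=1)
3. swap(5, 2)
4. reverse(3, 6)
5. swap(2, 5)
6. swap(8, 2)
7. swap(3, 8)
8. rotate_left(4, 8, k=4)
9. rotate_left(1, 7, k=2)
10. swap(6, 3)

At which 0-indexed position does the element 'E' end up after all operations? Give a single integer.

Answer: 6

Derivation:
After 1 (reverse(5, 7)): [A, F, E, B, D, G, I, C, H]
After 2 (rotate_left(5, 8, k=1)): [A, F, E, B, D, I, C, H, G]
After 3 (swap(5, 2)): [A, F, I, B, D, E, C, H, G]
After 4 (reverse(3, 6)): [A, F, I, C, E, D, B, H, G]
After 5 (swap(2, 5)): [A, F, D, C, E, I, B, H, G]
After 6 (swap(8, 2)): [A, F, G, C, E, I, B, H, D]
After 7 (swap(3, 8)): [A, F, G, D, E, I, B, H, C]
After 8 (rotate_left(4, 8, k=4)): [A, F, G, D, C, E, I, B, H]
After 9 (rotate_left(1, 7, k=2)): [A, D, C, E, I, B, F, G, H]
After 10 (swap(6, 3)): [A, D, C, F, I, B, E, G, H]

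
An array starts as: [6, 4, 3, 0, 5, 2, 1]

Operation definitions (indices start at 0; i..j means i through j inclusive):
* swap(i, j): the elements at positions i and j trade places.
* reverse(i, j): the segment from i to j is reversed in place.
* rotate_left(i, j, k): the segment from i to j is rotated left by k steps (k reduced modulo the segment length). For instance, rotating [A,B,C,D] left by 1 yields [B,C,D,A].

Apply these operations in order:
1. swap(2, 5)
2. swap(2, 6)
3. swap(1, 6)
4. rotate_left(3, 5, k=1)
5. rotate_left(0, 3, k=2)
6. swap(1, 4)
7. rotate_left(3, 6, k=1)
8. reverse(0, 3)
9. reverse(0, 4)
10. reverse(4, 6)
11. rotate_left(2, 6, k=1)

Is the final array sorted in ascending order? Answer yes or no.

After 1 (swap(2, 5)): [6, 4, 2, 0, 5, 3, 1]
After 2 (swap(2, 6)): [6, 4, 1, 0, 5, 3, 2]
After 3 (swap(1, 6)): [6, 2, 1, 0, 5, 3, 4]
After 4 (rotate_left(3, 5, k=1)): [6, 2, 1, 5, 3, 0, 4]
After 5 (rotate_left(0, 3, k=2)): [1, 5, 6, 2, 3, 0, 4]
After 6 (swap(1, 4)): [1, 3, 6, 2, 5, 0, 4]
After 7 (rotate_left(3, 6, k=1)): [1, 3, 6, 5, 0, 4, 2]
After 8 (reverse(0, 3)): [5, 6, 3, 1, 0, 4, 2]
After 9 (reverse(0, 4)): [0, 1, 3, 6, 5, 4, 2]
After 10 (reverse(4, 6)): [0, 1, 3, 6, 2, 4, 5]
After 11 (rotate_left(2, 6, k=1)): [0, 1, 6, 2, 4, 5, 3]

Answer: no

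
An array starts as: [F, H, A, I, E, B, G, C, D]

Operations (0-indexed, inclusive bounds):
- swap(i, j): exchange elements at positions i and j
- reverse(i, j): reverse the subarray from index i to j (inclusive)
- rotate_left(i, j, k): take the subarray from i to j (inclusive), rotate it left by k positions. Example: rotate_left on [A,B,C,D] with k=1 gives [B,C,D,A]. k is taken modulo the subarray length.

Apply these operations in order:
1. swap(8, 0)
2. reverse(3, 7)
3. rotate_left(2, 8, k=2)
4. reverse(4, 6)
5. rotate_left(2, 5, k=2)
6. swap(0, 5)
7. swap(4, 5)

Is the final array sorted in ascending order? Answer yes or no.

After 1 (swap(8, 0)): [D, H, A, I, E, B, G, C, F]
After 2 (reverse(3, 7)): [D, H, A, C, G, B, E, I, F]
After 3 (rotate_left(2, 8, k=2)): [D, H, G, B, E, I, F, A, C]
After 4 (reverse(4, 6)): [D, H, G, B, F, I, E, A, C]
After 5 (rotate_left(2, 5, k=2)): [D, H, F, I, G, B, E, A, C]
After 6 (swap(0, 5)): [B, H, F, I, G, D, E, A, C]
After 7 (swap(4, 5)): [B, H, F, I, D, G, E, A, C]

Answer: no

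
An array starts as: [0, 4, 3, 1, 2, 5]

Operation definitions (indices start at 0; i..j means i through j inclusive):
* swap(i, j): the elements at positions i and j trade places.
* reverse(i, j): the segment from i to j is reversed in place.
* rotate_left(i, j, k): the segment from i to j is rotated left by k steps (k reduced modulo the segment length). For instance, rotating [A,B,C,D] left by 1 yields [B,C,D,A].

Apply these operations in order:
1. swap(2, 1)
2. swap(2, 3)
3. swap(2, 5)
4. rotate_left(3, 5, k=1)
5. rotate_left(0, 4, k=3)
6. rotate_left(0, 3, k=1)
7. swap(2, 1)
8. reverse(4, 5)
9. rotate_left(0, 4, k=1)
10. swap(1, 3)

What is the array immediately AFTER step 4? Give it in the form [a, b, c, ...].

After 1 (swap(2, 1)): [0, 3, 4, 1, 2, 5]
After 2 (swap(2, 3)): [0, 3, 1, 4, 2, 5]
After 3 (swap(2, 5)): [0, 3, 5, 4, 2, 1]
After 4 (rotate_left(3, 5, k=1)): [0, 3, 5, 2, 1, 4]

Answer: [0, 3, 5, 2, 1, 4]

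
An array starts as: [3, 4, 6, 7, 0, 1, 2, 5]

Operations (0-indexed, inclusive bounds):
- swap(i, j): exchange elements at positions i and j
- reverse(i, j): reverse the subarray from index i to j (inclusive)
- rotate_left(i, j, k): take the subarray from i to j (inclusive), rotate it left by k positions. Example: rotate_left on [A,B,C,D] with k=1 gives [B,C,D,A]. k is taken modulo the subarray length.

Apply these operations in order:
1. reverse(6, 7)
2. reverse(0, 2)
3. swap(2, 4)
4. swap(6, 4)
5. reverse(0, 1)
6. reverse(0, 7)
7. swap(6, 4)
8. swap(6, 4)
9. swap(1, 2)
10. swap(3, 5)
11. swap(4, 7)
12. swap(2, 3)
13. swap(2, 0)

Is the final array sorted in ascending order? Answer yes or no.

Answer: yes

Derivation:
After 1 (reverse(6, 7)): [3, 4, 6, 7, 0, 1, 5, 2]
After 2 (reverse(0, 2)): [6, 4, 3, 7, 0, 1, 5, 2]
After 3 (swap(2, 4)): [6, 4, 0, 7, 3, 1, 5, 2]
After 4 (swap(6, 4)): [6, 4, 0, 7, 5, 1, 3, 2]
After 5 (reverse(0, 1)): [4, 6, 0, 7, 5, 1, 3, 2]
After 6 (reverse(0, 7)): [2, 3, 1, 5, 7, 0, 6, 4]
After 7 (swap(6, 4)): [2, 3, 1, 5, 6, 0, 7, 4]
After 8 (swap(6, 4)): [2, 3, 1, 5, 7, 0, 6, 4]
After 9 (swap(1, 2)): [2, 1, 3, 5, 7, 0, 6, 4]
After 10 (swap(3, 5)): [2, 1, 3, 0, 7, 5, 6, 4]
After 11 (swap(4, 7)): [2, 1, 3, 0, 4, 5, 6, 7]
After 12 (swap(2, 3)): [2, 1, 0, 3, 4, 5, 6, 7]
After 13 (swap(2, 0)): [0, 1, 2, 3, 4, 5, 6, 7]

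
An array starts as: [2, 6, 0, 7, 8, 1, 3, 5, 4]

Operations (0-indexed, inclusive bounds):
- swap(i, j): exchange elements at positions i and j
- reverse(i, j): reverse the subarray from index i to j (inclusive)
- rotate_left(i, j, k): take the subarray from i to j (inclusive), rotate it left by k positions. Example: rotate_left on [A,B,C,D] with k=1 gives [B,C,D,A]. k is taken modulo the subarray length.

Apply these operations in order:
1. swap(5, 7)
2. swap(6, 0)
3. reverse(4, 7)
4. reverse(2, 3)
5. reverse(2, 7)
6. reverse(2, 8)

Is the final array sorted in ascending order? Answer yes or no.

Answer: no

Derivation:
After 1 (swap(5, 7)): [2, 6, 0, 7, 8, 5, 3, 1, 4]
After 2 (swap(6, 0)): [3, 6, 0, 7, 8, 5, 2, 1, 4]
After 3 (reverse(4, 7)): [3, 6, 0, 7, 1, 2, 5, 8, 4]
After 4 (reverse(2, 3)): [3, 6, 7, 0, 1, 2, 5, 8, 4]
After 5 (reverse(2, 7)): [3, 6, 8, 5, 2, 1, 0, 7, 4]
After 6 (reverse(2, 8)): [3, 6, 4, 7, 0, 1, 2, 5, 8]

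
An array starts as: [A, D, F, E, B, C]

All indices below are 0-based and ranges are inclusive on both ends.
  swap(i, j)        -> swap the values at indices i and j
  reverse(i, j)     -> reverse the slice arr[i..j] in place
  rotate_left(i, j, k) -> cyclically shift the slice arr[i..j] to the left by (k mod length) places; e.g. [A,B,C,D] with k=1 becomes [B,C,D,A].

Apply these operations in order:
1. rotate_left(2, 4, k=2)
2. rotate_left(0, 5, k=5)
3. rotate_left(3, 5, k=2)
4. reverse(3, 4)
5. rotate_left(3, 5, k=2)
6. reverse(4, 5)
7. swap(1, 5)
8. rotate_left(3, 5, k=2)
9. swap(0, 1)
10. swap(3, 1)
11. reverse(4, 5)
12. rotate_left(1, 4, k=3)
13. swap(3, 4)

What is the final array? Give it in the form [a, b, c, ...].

After 1 (rotate_left(2, 4, k=2)): [A, D, B, F, E, C]
After 2 (rotate_left(0, 5, k=5)): [C, A, D, B, F, E]
After 3 (rotate_left(3, 5, k=2)): [C, A, D, E, B, F]
After 4 (reverse(3, 4)): [C, A, D, B, E, F]
After 5 (rotate_left(3, 5, k=2)): [C, A, D, F, B, E]
After 6 (reverse(4, 5)): [C, A, D, F, E, B]
After 7 (swap(1, 5)): [C, B, D, F, E, A]
After 8 (rotate_left(3, 5, k=2)): [C, B, D, A, F, E]
After 9 (swap(0, 1)): [B, C, D, A, F, E]
After 10 (swap(3, 1)): [B, A, D, C, F, E]
After 11 (reverse(4, 5)): [B, A, D, C, E, F]
After 12 (rotate_left(1, 4, k=3)): [B, E, A, D, C, F]
After 13 (swap(3, 4)): [B, E, A, C, D, F]

Answer: [B, E, A, C, D, F]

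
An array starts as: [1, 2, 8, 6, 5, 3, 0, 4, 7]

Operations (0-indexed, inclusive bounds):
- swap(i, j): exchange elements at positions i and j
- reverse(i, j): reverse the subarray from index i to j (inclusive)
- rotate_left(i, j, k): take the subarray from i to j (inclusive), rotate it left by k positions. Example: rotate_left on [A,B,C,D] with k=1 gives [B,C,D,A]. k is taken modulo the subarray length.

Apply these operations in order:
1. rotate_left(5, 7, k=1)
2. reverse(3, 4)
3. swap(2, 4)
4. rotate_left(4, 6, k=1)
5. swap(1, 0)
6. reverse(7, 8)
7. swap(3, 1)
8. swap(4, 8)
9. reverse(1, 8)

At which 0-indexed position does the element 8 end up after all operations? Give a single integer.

Answer: 3

Derivation:
After 1 (rotate_left(5, 7, k=1)): [1, 2, 8, 6, 5, 0, 4, 3, 7]
After 2 (reverse(3, 4)): [1, 2, 8, 5, 6, 0, 4, 3, 7]
After 3 (swap(2, 4)): [1, 2, 6, 5, 8, 0, 4, 3, 7]
After 4 (rotate_left(4, 6, k=1)): [1, 2, 6, 5, 0, 4, 8, 3, 7]
After 5 (swap(1, 0)): [2, 1, 6, 5, 0, 4, 8, 3, 7]
After 6 (reverse(7, 8)): [2, 1, 6, 5, 0, 4, 8, 7, 3]
After 7 (swap(3, 1)): [2, 5, 6, 1, 0, 4, 8, 7, 3]
After 8 (swap(4, 8)): [2, 5, 6, 1, 3, 4, 8, 7, 0]
After 9 (reverse(1, 8)): [2, 0, 7, 8, 4, 3, 1, 6, 5]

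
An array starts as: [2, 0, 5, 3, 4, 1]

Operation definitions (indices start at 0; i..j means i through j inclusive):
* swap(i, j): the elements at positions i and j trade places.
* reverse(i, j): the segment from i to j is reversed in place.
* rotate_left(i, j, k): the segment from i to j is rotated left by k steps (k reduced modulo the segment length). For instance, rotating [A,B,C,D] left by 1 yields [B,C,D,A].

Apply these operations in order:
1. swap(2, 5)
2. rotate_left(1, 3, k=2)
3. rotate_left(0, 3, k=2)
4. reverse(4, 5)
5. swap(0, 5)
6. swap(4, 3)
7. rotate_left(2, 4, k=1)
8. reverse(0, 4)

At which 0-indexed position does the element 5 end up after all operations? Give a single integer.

Answer: 2

Derivation:
After 1 (swap(2, 5)): [2, 0, 1, 3, 4, 5]
After 2 (rotate_left(1, 3, k=2)): [2, 3, 0, 1, 4, 5]
After 3 (rotate_left(0, 3, k=2)): [0, 1, 2, 3, 4, 5]
After 4 (reverse(4, 5)): [0, 1, 2, 3, 5, 4]
After 5 (swap(0, 5)): [4, 1, 2, 3, 5, 0]
After 6 (swap(4, 3)): [4, 1, 2, 5, 3, 0]
After 7 (rotate_left(2, 4, k=1)): [4, 1, 5, 3, 2, 0]
After 8 (reverse(0, 4)): [2, 3, 5, 1, 4, 0]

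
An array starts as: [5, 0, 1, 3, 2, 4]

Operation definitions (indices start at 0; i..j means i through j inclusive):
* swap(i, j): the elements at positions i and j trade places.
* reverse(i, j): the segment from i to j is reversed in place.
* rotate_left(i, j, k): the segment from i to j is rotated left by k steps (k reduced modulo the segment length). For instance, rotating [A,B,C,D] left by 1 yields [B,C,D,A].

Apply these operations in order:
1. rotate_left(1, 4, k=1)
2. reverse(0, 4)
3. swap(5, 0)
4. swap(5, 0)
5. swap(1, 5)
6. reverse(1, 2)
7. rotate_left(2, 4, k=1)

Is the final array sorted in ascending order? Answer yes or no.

Answer: no

Derivation:
After 1 (rotate_left(1, 4, k=1)): [5, 1, 3, 2, 0, 4]
After 2 (reverse(0, 4)): [0, 2, 3, 1, 5, 4]
After 3 (swap(5, 0)): [4, 2, 3, 1, 5, 0]
After 4 (swap(5, 0)): [0, 2, 3, 1, 5, 4]
After 5 (swap(1, 5)): [0, 4, 3, 1, 5, 2]
After 6 (reverse(1, 2)): [0, 3, 4, 1, 5, 2]
After 7 (rotate_left(2, 4, k=1)): [0, 3, 1, 5, 4, 2]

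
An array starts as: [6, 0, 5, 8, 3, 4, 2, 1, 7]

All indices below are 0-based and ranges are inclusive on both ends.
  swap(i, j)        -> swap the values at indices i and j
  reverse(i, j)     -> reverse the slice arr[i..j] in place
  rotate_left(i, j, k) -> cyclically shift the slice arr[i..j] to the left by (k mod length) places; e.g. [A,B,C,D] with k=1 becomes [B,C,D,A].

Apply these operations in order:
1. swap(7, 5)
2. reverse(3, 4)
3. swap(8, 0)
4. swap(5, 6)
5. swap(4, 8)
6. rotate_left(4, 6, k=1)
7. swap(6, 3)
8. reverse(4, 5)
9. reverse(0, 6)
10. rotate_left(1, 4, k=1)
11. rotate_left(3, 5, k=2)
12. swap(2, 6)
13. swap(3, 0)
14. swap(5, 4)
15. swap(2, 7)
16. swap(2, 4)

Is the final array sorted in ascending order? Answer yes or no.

Answer: yes

Derivation:
After 1 (swap(7, 5)): [6, 0, 5, 8, 3, 1, 2, 4, 7]
After 2 (reverse(3, 4)): [6, 0, 5, 3, 8, 1, 2, 4, 7]
After 3 (swap(8, 0)): [7, 0, 5, 3, 8, 1, 2, 4, 6]
After 4 (swap(5, 6)): [7, 0, 5, 3, 8, 2, 1, 4, 6]
After 5 (swap(4, 8)): [7, 0, 5, 3, 6, 2, 1, 4, 8]
After 6 (rotate_left(4, 6, k=1)): [7, 0, 5, 3, 2, 1, 6, 4, 8]
After 7 (swap(6, 3)): [7, 0, 5, 6, 2, 1, 3, 4, 8]
After 8 (reverse(4, 5)): [7, 0, 5, 6, 1, 2, 3, 4, 8]
After 9 (reverse(0, 6)): [3, 2, 1, 6, 5, 0, 7, 4, 8]
After 10 (rotate_left(1, 4, k=1)): [3, 1, 6, 5, 2, 0, 7, 4, 8]
After 11 (rotate_left(3, 5, k=2)): [3, 1, 6, 0, 5, 2, 7, 4, 8]
After 12 (swap(2, 6)): [3, 1, 7, 0, 5, 2, 6, 4, 8]
After 13 (swap(3, 0)): [0, 1, 7, 3, 5, 2, 6, 4, 8]
After 14 (swap(5, 4)): [0, 1, 7, 3, 2, 5, 6, 4, 8]
After 15 (swap(2, 7)): [0, 1, 4, 3, 2, 5, 6, 7, 8]
After 16 (swap(2, 4)): [0, 1, 2, 3, 4, 5, 6, 7, 8]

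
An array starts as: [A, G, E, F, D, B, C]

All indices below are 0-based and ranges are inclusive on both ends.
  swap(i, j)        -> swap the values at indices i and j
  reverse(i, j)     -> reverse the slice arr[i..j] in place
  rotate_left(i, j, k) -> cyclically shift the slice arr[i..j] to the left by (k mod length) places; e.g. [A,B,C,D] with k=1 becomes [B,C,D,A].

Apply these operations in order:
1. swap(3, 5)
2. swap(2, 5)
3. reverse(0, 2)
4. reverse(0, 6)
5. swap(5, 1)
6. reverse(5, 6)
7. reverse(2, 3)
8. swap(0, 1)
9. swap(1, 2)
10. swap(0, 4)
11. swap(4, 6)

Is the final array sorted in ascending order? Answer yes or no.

After 1 (swap(3, 5)): [A, G, E, B, D, F, C]
After 2 (swap(2, 5)): [A, G, F, B, D, E, C]
After 3 (reverse(0, 2)): [F, G, A, B, D, E, C]
After 4 (reverse(0, 6)): [C, E, D, B, A, G, F]
After 5 (swap(5, 1)): [C, G, D, B, A, E, F]
After 6 (reverse(5, 6)): [C, G, D, B, A, F, E]
After 7 (reverse(2, 3)): [C, G, B, D, A, F, E]
After 8 (swap(0, 1)): [G, C, B, D, A, F, E]
After 9 (swap(1, 2)): [G, B, C, D, A, F, E]
After 10 (swap(0, 4)): [A, B, C, D, G, F, E]
After 11 (swap(4, 6)): [A, B, C, D, E, F, G]

Answer: yes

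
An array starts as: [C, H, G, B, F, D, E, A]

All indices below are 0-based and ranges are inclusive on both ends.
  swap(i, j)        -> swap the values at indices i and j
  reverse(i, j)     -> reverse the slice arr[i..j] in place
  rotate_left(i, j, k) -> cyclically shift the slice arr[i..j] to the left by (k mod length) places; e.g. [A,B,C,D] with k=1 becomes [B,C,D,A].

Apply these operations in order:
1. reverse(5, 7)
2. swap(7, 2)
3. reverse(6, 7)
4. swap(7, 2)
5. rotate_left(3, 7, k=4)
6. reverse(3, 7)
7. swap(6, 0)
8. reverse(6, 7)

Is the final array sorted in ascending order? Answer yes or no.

Answer: no

Derivation:
After 1 (reverse(5, 7)): [C, H, G, B, F, A, E, D]
After 2 (swap(7, 2)): [C, H, D, B, F, A, E, G]
After 3 (reverse(6, 7)): [C, H, D, B, F, A, G, E]
After 4 (swap(7, 2)): [C, H, E, B, F, A, G, D]
After 5 (rotate_left(3, 7, k=4)): [C, H, E, D, B, F, A, G]
After 6 (reverse(3, 7)): [C, H, E, G, A, F, B, D]
After 7 (swap(6, 0)): [B, H, E, G, A, F, C, D]
After 8 (reverse(6, 7)): [B, H, E, G, A, F, D, C]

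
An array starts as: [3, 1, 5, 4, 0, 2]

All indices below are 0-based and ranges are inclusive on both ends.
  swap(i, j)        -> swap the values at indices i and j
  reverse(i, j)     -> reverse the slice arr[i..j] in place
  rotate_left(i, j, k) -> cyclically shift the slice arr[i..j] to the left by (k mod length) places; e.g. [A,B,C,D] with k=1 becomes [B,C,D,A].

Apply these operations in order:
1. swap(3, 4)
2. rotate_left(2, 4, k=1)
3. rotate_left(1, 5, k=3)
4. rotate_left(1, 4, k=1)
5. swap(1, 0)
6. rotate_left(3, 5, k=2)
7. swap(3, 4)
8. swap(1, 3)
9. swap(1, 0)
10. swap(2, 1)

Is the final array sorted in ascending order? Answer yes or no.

Answer: yes

Derivation:
After 1 (swap(3, 4)): [3, 1, 5, 0, 4, 2]
After 2 (rotate_left(2, 4, k=1)): [3, 1, 0, 4, 5, 2]
After 3 (rotate_left(1, 5, k=3)): [3, 5, 2, 1, 0, 4]
After 4 (rotate_left(1, 4, k=1)): [3, 2, 1, 0, 5, 4]
After 5 (swap(1, 0)): [2, 3, 1, 0, 5, 4]
After 6 (rotate_left(3, 5, k=2)): [2, 3, 1, 4, 0, 5]
After 7 (swap(3, 4)): [2, 3, 1, 0, 4, 5]
After 8 (swap(1, 3)): [2, 0, 1, 3, 4, 5]
After 9 (swap(1, 0)): [0, 2, 1, 3, 4, 5]
After 10 (swap(2, 1)): [0, 1, 2, 3, 4, 5]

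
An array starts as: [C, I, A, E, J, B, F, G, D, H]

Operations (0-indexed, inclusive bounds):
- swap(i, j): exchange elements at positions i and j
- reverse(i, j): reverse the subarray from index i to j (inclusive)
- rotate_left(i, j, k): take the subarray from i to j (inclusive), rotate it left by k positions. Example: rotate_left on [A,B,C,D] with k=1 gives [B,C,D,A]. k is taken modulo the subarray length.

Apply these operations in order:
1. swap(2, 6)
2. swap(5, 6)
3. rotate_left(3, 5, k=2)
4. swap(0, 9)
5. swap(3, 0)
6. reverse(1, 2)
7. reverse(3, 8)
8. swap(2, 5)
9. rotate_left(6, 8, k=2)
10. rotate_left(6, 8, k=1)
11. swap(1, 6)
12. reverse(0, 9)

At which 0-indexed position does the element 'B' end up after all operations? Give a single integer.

Answer: 7

Derivation:
After 1 (swap(2, 6)): [C, I, F, E, J, B, A, G, D, H]
After 2 (swap(5, 6)): [C, I, F, E, J, A, B, G, D, H]
After 3 (rotate_left(3, 5, k=2)): [C, I, F, A, E, J, B, G, D, H]
After 4 (swap(0, 9)): [H, I, F, A, E, J, B, G, D, C]
After 5 (swap(3, 0)): [A, I, F, H, E, J, B, G, D, C]
After 6 (reverse(1, 2)): [A, F, I, H, E, J, B, G, D, C]
After 7 (reverse(3, 8)): [A, F, I, D, G, B, J, E, H, C]
After 8 (swap(2, 5)): [A, F, B, D, G, I, J, E, H, C]
After 9 (rotate_left(6, 8, k=2)): [A, F, B, D, G, I, H, J, E, C]
After 10 (rotate_left(6, 8, k=1)): [A, F, B, D, G, I, J, E, H, C]
After 11 (swap(1, 6)): [A, J, B, D, G, I, F, E, H, C]
After 12 (reverse(0, 9)): [C, H, E, F, I, G, D, B, J, A]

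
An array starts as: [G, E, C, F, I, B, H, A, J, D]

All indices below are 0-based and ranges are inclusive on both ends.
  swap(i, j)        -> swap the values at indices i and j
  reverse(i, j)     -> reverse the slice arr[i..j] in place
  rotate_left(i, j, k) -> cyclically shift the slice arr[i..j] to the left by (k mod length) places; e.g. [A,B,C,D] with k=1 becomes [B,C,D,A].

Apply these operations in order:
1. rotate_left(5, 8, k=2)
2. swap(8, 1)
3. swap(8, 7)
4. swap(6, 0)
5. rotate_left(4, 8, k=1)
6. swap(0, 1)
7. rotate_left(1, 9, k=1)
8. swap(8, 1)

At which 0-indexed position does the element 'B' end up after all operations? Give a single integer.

Answer: 6

Derivation:
After 1 (rotate_left(5, 8, k=2)): [G, E, C, F, I, A, J, B, H, D]
After 2 (swap(8, 1)): [G, H, C, F, I, A, J, B, E, D]
After 3 (swap(8, 7)): [G, H, C, F, I, A, J, E, B, D]
After 4 (swap(6, 0)): [J, H, C, F, I, A, G, E, B, D]
After 5 (rotate_left(4, 8, k=1)): [J, H, C, F, A, G, E, B, I, D]
After 6 (swap(0, 1)): [H, J, C, F, A, G, E, B, I, D]
After 7 (rotate_left(1, 9, k=1)): [H, C, F, A, G, E, B, I, D, J]
After 8 (swap(8, 1)): [H, D, F, A, G, E, B, I, C, J]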